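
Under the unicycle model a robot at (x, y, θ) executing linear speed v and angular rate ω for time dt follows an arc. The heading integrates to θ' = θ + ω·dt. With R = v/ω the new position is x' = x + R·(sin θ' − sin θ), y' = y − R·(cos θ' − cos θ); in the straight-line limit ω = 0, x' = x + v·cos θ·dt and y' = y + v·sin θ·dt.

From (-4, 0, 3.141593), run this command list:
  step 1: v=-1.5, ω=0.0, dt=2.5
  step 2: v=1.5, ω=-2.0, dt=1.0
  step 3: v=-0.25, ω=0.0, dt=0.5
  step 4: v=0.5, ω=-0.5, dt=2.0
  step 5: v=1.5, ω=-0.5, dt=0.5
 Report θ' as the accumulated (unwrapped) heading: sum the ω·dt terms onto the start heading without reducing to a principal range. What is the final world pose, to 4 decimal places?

(0.5321, 1.5347, -0.1084)

step 1: θ'=3.1416 (straight) → pose (-0.2500, 0.0000, 3.1416)
step 2: θ'=1.1416 (R=-0.7500) → pose (-0.9320, 1.0621, 1.1416)
step 3: θ'=1.1416 (straight) → pose (-0.9840, 0.9484, 1.1416)
step 4: θ'=0.1416 (R=-1.0000) → pose (-0.2158, 1.5223, 0.1416)
step 5: θ'=-0.1084 (R=-3.0000) → pose (0.5321, 1.5347, -0.1084)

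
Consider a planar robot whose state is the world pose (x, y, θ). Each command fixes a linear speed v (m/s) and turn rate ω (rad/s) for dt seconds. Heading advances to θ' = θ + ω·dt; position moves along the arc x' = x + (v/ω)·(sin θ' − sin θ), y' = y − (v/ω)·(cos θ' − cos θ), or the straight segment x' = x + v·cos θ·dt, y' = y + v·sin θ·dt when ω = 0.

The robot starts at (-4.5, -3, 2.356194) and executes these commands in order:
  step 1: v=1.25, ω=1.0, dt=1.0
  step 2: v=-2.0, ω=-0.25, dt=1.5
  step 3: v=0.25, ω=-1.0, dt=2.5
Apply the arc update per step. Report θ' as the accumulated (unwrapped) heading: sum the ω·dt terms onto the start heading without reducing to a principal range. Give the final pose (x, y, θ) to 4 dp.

(-2.7445, -2.1133, 0.4812)

step 1: θ'=3.3562 (R=1.2500) → pose (-5.6501, -2.6626, 3.3562)
step 2: θ'=2.9812 (R=8.0000) → pose (-2.6687, -2.5817, 2.9812)
step 3: θ'=0.4812 (R=-0.2500) → pose (-2.7445, -2.1133, 0.4812)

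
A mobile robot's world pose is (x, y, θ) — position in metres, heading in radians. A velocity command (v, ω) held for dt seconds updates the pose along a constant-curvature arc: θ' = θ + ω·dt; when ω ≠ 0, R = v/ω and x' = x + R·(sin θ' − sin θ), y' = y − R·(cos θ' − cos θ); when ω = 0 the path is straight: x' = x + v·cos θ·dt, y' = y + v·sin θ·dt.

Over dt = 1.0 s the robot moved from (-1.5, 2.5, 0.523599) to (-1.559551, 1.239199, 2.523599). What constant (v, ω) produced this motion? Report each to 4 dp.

Δθ = 2.523599 − 0.523599 = 2.000000
ω = Δθ/dt = 2.000000/1.0 = 2.0000
R = −Δy/(cos θ' − cos θ) = -0.7500
v = R·ω = -0.7500·2.0000 = -1.5000

v = -1.5000, ω = 2.0000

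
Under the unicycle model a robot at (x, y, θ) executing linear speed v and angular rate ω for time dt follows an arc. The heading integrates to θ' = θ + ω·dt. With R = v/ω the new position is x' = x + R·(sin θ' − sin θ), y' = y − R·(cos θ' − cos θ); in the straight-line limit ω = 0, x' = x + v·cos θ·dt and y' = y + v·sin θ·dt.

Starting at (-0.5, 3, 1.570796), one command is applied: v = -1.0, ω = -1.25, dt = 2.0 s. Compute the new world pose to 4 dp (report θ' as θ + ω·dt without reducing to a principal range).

(-1.9409, 2.5212, -0.9292)

θ' = 1.5708 + -1.25·2.0 = -0.9292
R = v/ω = -1.0/-1.25 = 0.8000
x' = -0.5 + 0.8000·(sin -0.9292 − sin 1.5708) = -1.9409
y' = 3 − 0.8000·(cos -0.9292 − cos 1.5708) = 2.5212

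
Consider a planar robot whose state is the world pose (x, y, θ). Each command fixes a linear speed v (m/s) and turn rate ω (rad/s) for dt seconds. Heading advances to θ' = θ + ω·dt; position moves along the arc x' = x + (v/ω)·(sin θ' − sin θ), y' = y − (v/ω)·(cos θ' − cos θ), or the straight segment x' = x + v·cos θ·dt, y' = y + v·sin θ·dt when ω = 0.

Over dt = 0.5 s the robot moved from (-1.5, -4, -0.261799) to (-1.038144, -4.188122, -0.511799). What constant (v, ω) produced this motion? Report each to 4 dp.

v = 1.0000, ω = -0.5000

Δθ = -0.511799 − -0.261799 = -0.250000
ω = Δθ/dt = -0.250000/0.5 = -0.5000
R = Δx/(sin θ' − sin θ) = -2.0000
v = R·ω = -2.0000·-0.5000 = 1.0000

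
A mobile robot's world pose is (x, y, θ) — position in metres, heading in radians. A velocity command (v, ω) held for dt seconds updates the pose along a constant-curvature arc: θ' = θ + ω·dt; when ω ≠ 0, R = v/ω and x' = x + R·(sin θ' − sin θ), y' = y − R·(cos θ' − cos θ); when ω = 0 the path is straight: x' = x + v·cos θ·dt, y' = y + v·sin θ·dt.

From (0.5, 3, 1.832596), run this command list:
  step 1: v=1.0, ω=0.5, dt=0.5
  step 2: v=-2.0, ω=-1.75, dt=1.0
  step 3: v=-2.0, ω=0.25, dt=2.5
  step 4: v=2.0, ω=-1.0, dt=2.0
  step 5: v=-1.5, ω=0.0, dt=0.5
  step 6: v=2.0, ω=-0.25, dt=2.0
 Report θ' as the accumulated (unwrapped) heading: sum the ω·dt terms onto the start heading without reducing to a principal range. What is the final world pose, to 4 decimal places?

step 1: θ'=2.0826 (R=2.0000) → pose (0.3119, 3.4619, 2.0826)
step 2: θ'=0.3326 (R=1.1429) → pose (-0.3114, 1.8219, 0.3326)
step 3: θ'=0.9576 (R=-8.0000) → pose (-4.2419, -1.1358, 0.9576)
step 4: θ'=-1.0424 (R=-2.0000) → pose (-0.8790, -1.2784, -1.0424)
step 5: θ'=-1.0424 (straight) → pose (-1.2572, -0.6307, -1.0424)
step 6: θ'=-1.5424 (R=-8.0000) → pose (-0.1693, -4.4368, -1.5424)

(-0.1693, -4.4368, -1.5424)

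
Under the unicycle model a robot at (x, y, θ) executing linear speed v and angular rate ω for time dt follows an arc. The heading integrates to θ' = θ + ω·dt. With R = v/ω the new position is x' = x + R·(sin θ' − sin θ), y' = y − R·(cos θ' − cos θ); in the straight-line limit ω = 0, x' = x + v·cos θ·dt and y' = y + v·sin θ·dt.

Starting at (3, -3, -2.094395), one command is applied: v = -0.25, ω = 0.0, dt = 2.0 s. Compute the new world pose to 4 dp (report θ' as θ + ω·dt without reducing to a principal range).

θ' = -2.0944 + 0.0·2.0 = -2.0944
ω = 0 → straight: x' = 3 + -0.25·cos(-2.0944)·2.0 = 3.2500
y' = -3 + -0.25·sin(-2.0944)·2.0 = -2.5670

(3.2500, -2.5670, -2.0944)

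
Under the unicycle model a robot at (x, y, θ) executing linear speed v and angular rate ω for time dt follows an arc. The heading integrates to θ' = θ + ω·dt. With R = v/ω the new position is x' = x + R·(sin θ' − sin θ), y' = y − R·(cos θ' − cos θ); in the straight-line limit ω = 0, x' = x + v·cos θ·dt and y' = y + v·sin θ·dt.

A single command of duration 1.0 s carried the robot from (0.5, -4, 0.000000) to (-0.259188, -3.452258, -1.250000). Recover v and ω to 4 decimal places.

Δθ = -1.250000 − 0.000000 = -1.250000
ω = Δθ/dt = -1.250000/1.0 = -1.2500
R = Δx/(sin θ' − sin θ) = 0.8000
v = R·ω = 0.8000·-1.2500 = -1.0000

v = -1.0000, ω = -1.2500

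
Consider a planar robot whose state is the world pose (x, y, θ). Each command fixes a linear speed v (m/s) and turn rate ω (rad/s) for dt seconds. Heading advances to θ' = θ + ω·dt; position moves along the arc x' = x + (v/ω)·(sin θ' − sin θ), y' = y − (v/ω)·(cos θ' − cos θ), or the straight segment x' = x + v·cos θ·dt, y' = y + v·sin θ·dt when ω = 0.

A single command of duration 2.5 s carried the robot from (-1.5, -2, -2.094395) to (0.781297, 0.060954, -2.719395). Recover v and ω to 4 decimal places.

Δθ = -2.719395 − -2.094395 = -0.625000
ω = Δθ/dt = -0.625000/2.5 = -0.2500
R = Δx/(sin θ' − sin θ) = 5.0000
v = R·ω = 5.0000·-0.2500 = -1.2500

v = -1.2500, ω = -0.2500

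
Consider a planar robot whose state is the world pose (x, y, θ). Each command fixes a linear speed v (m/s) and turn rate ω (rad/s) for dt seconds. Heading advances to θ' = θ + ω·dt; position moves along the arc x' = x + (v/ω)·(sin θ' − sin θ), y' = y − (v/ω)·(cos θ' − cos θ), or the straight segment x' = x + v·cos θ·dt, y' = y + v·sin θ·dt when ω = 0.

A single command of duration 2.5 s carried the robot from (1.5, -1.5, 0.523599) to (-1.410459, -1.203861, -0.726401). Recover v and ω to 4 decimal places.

Δθ = -0.726401 − 0.523599 = -1.250000
ω = Δθ/dt = -1.250000/2.5 = -0.5000
R = Δx/(sin θ' − sin θ) = 2.5000
v = R·ω = 2.5000·-0.5000 = -1.2500

v = -1.2500, ω = -0.5000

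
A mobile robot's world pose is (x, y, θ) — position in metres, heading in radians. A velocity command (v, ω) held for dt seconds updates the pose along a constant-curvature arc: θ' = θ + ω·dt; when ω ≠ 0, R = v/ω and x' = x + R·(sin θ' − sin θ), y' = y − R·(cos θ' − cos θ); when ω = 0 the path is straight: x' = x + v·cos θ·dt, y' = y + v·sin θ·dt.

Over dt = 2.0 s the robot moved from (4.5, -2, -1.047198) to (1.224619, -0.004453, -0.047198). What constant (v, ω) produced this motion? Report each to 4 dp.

Δθ = -0.047198 − -1.047198 = 1.000000
ω = Δθ/dt = 1.000000/2.0 = 0.5000
R = Δx/(sin θ' − sin θ) = -4.0000
v = R·ω = -4.0000·0.5000 = -2.0000

v = -2.0000, ω = 0.5000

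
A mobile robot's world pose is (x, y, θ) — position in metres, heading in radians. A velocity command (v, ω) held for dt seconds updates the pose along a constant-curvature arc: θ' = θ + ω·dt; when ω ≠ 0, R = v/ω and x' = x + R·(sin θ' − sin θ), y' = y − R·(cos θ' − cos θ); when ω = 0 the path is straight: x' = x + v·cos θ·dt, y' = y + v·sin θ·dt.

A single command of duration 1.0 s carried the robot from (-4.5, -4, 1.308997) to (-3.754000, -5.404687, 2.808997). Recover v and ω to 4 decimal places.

v = -1.7500, ω = 1.5000

Δθ = 2.808997 − 1.308997 = 1.500000
ω = Δθ/dt = 1.500000/1.0 = 1.5000
R = −Δy/(cos θ' − cos θ) = -1.1667
v = R·ω = -1.1667·1.5000 = -1.7500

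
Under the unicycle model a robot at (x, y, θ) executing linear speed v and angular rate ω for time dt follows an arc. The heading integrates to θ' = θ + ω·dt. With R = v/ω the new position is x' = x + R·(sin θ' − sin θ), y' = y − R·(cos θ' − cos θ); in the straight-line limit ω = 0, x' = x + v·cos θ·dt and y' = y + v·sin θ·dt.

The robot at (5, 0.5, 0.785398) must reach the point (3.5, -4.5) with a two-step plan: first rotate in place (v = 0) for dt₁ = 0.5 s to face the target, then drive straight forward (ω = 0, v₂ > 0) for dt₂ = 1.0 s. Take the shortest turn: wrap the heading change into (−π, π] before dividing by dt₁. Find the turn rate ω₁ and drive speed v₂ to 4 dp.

ω₁ = -5.2953, v₂ = 5.2202

heading to target = atan2(-4.5−0.5, 3.5−5) = -1.8623
Δθ = wrap(-1.8623 − 0.7854) = -2.6477; ω₁ = Δθ/dt₁ = -5.2953
distance = √((3.5−5)² + (-4.5−0.5)²) = 5.2202; v₂ = distance/dt₂ = 5.2202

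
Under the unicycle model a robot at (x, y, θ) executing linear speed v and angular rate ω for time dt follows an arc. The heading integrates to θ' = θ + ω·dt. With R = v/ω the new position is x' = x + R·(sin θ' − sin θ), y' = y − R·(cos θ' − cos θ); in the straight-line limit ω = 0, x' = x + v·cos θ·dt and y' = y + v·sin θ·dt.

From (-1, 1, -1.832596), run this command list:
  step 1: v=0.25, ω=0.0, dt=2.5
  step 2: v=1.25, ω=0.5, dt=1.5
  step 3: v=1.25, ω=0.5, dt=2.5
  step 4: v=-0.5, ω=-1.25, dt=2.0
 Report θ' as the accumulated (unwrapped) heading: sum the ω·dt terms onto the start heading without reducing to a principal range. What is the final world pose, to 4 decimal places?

step 1: θ'=-1.8326 (straight) → pose (-1.1618, 0.3963, -1.8326)
step 2: θ'=-1.0826 (R=2.5000) → pose (-0.9549, -1.4233, -1.0826)
step 3: θ'=0.1674 (R=2.5000) → pose (1.6696, -2.7158, 0.1674)
step 4: θ'=-2.3326 (R=0.4000) → pose (1.3135, -2.0453, -2.3326)

(1.3135, -2.0453, -2.3326)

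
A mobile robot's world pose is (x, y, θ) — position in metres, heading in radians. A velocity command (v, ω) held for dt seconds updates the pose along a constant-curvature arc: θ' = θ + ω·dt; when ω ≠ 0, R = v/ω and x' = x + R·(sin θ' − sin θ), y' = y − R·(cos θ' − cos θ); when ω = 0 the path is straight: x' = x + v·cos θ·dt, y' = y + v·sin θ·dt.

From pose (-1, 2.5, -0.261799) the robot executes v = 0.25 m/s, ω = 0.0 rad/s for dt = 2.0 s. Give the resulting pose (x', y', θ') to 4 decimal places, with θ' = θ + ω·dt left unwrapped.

(-0.5170, 2.3706, -0.2618)

θ' = -0.2618 + 0.0·2.0 = -0.2618
ω = 0 → straight: x' = -1 + 0.25·cos(-0.2618)·2.0 = -0.5170
y' = 2.5 + 0.25·sin(-0.2618)·2.0 = 2.3706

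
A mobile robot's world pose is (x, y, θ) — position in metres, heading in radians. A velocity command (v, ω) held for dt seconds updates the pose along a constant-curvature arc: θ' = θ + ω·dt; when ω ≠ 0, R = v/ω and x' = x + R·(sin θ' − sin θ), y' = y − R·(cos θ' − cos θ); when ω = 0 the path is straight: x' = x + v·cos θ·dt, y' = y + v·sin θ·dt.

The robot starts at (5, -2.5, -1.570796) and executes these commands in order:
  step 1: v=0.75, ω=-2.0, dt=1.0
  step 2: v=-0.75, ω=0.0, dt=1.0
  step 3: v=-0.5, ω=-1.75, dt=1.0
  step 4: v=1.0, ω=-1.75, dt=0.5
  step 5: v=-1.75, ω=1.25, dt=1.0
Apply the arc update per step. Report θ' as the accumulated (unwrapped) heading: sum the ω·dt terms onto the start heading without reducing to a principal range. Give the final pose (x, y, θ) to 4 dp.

step 1: θ'=-3.5708 (R=-0.3750) → pose (4.4689, -2.8410, -3.5708)
step 2: θ'=-3.5708 (straight) → pose (5.1509, -3.1531, -3.5708)
step 3: θ'=-5.3208 (R=0.2857) → pose (5.2665, -3.5762, -5.3208)
step 4: θ'=-6.1958 (R=-0.5714) → pose (5.6855, -3.3336, -6.1958)
step 5: θ'=-4.9458 (R=-1.4000) → pose (4.4456, -4.4044, -4.9458)

(4.4456, -4.4044, -4.9458)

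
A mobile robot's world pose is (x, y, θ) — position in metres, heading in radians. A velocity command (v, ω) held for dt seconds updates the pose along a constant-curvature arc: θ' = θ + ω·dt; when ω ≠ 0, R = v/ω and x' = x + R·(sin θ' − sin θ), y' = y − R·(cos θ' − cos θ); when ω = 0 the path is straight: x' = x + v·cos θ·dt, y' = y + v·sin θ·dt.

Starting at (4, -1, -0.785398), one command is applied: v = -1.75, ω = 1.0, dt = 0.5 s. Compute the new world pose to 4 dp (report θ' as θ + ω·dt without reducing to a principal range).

θ' = -0.7854 + 1.0·0.5 = -0.2854
R = v/ω = -1.75/1.0 = -1.7500
x' = 4 + -1.7500·(sin -0.2854 − sin -0.7854) = 3.2553
y' = -1 − -1.7500·(cos -0.2854 − cos -0.7854) = -0.5582

(3.2553, -0.5582, -0.2854)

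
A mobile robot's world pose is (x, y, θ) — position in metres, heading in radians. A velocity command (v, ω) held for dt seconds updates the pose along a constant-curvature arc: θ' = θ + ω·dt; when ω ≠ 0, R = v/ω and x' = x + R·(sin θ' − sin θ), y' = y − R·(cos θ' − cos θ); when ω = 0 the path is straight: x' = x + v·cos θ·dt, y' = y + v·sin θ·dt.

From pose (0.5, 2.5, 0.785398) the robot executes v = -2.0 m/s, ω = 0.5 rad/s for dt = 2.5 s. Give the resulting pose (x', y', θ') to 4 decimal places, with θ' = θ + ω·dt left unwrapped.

θ' = 0.7854 + 0.5·2.5 = 2.0354
R = v/ω = -2.0/0.5 = -4.0000
x' = 0.5 + -4.0000·(sin 2.0354 − sin 0.7854) = -0.2476
y' = 2.5 − -4.0000·(cos 2.0354 − cos 0.7854) = -2.1207

(-0.2476, -2.1207, 2.0354)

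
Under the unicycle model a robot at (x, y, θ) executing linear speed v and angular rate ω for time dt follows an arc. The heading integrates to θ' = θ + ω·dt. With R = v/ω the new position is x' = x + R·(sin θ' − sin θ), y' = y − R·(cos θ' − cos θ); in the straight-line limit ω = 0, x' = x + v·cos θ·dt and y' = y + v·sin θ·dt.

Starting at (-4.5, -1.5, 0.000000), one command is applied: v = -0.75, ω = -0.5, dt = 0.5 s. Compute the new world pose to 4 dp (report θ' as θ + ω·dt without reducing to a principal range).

(-4.8711, -1.4534, -0.2500)

θ' = 0.0000 + -0.5·0.5 = -0.2500
R = v/ω = -0.75/-0.5 = 1.5000
x' = -4.5 + 1.5000·(sin -0.2500 − sin 0.0000) = -4.8711
y' = -1.5 − 1.5000·(cos -0.2500 − cos 0.0000) = -1.4534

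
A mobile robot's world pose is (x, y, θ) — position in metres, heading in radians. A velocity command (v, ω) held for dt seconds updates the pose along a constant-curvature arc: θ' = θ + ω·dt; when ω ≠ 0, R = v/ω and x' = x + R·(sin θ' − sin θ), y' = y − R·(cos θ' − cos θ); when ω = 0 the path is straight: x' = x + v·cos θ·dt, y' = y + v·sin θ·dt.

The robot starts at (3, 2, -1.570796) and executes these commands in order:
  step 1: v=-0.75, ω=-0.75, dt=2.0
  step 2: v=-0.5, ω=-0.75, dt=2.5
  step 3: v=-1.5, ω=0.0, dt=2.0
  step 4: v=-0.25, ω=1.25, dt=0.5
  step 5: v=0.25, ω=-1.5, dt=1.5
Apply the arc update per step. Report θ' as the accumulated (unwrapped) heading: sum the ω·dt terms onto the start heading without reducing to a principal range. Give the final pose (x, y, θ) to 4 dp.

(4.1422, -0.6395, -6.5708)

step 1: θ'=-3.0708 (R=1.0000) → pose (3.9293, 2.9975, -3.0708)
step 2: θ'=-4.9458 (R=0.6667) → pose (4.6250, 2.1783, -4.9458)
step 3: θ'=-4.9458 (straight) → pose (3.9311, -0.7403, -4.9458)
step 4: θ'=-4.3208 (R=-0.2000) → pose (3.9408, -0.8629, -4.3208)
step 5: θ'=-6.5708 (R=-0.1667) → pose (4.1422, -0.6395, -6.5708)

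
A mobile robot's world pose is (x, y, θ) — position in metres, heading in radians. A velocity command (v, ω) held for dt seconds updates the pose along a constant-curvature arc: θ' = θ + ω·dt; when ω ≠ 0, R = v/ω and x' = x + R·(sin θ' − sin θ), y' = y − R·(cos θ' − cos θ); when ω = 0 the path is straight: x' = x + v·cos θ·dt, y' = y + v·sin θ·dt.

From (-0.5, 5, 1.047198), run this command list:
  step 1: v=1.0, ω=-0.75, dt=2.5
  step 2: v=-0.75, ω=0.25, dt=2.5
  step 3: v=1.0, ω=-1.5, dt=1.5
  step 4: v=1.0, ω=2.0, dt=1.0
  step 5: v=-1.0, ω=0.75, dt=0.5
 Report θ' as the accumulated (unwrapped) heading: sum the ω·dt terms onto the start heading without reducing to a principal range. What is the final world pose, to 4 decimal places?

step 1: θ'=-0.8278 (R=-1.3333) → pose (1.6366, 5.2353, -0.8278)
step 2: θ'=-0.2028 (R=-3.0000) → pose (0.0315, 6.1444, -0.2028)
step 3: θ'=-2.4528 (R=-0.6667) → pose (0.3210, 4.9767, -2.4528)
step 4: θ'=-0.4528 (R=0.5000) → pose (0.4201, 4.1411, -0.4528)
step 5: θ'=-0.0778 (R=-1.3333) → pose (-0.0596, 4.2714, -0.0778)

(-0.0596, 4.2714, -0.0778)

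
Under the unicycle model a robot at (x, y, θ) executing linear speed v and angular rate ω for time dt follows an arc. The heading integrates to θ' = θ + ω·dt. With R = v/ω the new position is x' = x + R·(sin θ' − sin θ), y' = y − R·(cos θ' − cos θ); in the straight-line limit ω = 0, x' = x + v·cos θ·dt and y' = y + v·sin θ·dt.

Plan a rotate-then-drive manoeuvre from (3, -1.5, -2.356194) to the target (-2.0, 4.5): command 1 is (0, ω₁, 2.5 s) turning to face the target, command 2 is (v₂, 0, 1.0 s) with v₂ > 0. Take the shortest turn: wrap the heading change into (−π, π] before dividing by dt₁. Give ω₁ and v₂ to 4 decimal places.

ω₁ = -0.6646, v₂ = 7.8102

heading to target = atan2(4.5−-1.5, -2−3) = 2.2655
Δθ = wrap(2.2655 − -2.3562) = -1.6615; ω₁ = Δθ/dt₁ = -0.6646
distance = √((-2−3)² + (4.5−-1.5)²) = 7.8102; v₂ = distance/dt₂ = 7.8102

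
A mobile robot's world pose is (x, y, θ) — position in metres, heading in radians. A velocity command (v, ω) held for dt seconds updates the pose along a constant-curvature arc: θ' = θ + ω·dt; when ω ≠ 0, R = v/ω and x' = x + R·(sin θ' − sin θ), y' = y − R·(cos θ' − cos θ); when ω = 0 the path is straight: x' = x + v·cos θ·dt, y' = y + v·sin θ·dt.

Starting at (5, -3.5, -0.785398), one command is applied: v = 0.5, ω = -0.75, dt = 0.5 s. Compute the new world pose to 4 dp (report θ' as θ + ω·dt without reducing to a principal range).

θ' = -0.7854 + -0.75·0.5 = -1.1604
R = v/ω = 0.5/-0.75 = -0.6667
x' = 5 + -0.6667·(sin -1.1604 − sin -0.7854) = 5.1399
y' = -3.5 − -0.6667·(cos -1.1604 − cos -0.7854) = -3.7054

(5.1399, -3.7054, -1.1604)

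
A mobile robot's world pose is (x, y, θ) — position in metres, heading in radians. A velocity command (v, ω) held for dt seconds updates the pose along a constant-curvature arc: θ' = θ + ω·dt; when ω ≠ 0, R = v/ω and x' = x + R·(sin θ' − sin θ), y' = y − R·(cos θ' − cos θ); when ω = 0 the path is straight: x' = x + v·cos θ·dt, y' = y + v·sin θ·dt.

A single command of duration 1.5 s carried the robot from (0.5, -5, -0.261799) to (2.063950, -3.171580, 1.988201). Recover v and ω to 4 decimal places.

v = 2.0000, ω = 1.5000

Δθ = 1.988201 − -0.261799 = 2.250000
ω = Δθ/dt = 2.250000/1.5 = 1.5000
R = −Δy/(cos θ' − cos θ) = 1.3333
v = R·ω = 1.3333·1.5000 = 2.0000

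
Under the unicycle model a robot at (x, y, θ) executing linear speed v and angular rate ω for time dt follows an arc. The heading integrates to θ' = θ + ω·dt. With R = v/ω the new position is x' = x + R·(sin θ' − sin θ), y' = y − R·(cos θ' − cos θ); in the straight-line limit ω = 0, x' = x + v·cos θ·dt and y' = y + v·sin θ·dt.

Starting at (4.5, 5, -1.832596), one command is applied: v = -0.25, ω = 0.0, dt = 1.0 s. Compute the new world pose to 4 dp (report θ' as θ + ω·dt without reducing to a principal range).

θ' = -1.8326 + 0.0·1.0 = -1.8326
ω = 0 → straight: x' = 4.5 + -0.25·cos(-1.8326)·1.0 = 4.5647
y' = 5 + -0.25·sin(-1.8326)·1.0 = 5.2415

(4.5647, 5.2415, -1.8326)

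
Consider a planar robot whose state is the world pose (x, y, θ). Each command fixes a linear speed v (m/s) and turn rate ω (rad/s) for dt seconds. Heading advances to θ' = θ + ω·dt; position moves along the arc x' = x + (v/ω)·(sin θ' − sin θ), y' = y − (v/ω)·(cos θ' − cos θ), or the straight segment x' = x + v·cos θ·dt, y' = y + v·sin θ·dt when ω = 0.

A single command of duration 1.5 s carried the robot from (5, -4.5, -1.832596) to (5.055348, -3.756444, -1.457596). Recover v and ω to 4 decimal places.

v = -0.5000, ω = 0.2500

Δθ = -1.457596 − -1.832596 = 0.375000
ω = Δθ/dt = 0.375000/1.5 = 0.2500
R = −Δy/(cos θ' − cos θ) = -2.0000
v = R·ω = -2.0000·0.2500 = -0.5000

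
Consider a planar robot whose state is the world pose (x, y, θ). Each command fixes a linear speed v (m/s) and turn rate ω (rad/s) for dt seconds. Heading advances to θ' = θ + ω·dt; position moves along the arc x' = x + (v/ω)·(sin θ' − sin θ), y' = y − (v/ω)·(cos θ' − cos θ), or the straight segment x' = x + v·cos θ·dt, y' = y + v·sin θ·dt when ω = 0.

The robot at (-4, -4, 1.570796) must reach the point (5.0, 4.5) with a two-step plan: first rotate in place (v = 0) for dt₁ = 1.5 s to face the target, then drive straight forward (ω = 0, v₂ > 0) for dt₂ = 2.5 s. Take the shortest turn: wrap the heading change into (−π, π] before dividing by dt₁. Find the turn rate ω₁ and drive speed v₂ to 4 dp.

heading to target = atan2(4.5−-4, 5−-4) = 0.7568
Δθ = wrap(0.7568 − 1.5708) = -0.8140; ω₁ = Δθ/dt₁ = -0.5426
distance = √((5−-4)² + (4.5−-4)²) = 12.3794; v₂ = distance/dt₂ = 4.9518

ω₁ = -0.5426, v₂ = 4.9518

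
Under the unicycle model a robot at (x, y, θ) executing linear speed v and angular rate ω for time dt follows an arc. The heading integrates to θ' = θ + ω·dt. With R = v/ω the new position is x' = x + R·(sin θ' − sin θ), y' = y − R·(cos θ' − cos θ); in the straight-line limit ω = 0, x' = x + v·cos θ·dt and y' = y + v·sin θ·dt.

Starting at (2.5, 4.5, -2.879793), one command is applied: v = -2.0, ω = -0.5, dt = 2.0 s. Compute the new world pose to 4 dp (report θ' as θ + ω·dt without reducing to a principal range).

θ' = -2.8798 + -0.5·2.0 = -3.8798
R = v/ω = -2.0/-0.5 = 4.0000
x' = 2.5 + 4.0000·(sin -3.8798 − sin -2.8798) = 6.2271
y' = 4.5 − 4.0000·(cos -3.8798 − cos -2.8798) = 3.5950

(6.2271, 3.5950, -3.8798)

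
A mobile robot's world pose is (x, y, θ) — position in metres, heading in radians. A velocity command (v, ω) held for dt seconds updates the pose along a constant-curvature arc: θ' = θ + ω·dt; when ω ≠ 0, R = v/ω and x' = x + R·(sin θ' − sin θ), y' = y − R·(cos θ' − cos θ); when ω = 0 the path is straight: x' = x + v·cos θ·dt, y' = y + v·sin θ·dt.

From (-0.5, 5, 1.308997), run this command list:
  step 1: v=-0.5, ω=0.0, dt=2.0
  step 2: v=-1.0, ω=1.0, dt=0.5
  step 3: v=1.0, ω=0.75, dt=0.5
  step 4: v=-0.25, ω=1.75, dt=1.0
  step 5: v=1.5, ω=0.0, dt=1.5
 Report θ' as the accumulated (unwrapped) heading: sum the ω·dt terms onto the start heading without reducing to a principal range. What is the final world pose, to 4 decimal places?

(-2.3312, 2.3718, 3.9340)

step 1: θ'=1.3090 (straight) → pose (-0.7588, 4.0341, 1.3090)
step 2: θ'=1.8090 (R=-1.0000) → pose (-0.7647, 3.5393, 1.8090)
step 3: θ'=2.1840 (R=1.3333) → pose (-0.9699, 3.9920, 2.1840)
step 4: θ'=3.9340 (R=-0.1429) → pose (-0.7514, 3.9739, 3.9340)
step 5: θ'=3.9340 (straight) → pose (-2.3312, 2.3718, 3.9340)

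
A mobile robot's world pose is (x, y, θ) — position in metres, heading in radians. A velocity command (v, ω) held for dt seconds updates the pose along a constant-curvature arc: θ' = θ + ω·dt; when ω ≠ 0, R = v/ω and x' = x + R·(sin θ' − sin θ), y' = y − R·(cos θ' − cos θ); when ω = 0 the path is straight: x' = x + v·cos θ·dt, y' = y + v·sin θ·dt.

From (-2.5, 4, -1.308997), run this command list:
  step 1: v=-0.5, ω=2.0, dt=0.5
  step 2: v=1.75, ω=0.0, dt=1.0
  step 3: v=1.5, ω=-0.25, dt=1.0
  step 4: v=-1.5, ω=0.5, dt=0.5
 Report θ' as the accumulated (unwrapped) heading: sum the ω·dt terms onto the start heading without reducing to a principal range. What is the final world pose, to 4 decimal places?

(-0.3196, 3.3267, -0.3090)

step 1: θ'=-0.3090 (R=-0.2500) → pose (-2.6655, 4.1735, -0.3090)
step 2: θ'=-0.3090 (straight) → pose (-0.9983, 3.6413, -0.3090)
step 3: θ'=-0.5590 (R=-6.0000) → pose (0.3591, 3.0122, -0.5590)
step 4: θ'=-0.3090 (R=-3.0000) → pose (-0.3196, 3.3267, -0.3090)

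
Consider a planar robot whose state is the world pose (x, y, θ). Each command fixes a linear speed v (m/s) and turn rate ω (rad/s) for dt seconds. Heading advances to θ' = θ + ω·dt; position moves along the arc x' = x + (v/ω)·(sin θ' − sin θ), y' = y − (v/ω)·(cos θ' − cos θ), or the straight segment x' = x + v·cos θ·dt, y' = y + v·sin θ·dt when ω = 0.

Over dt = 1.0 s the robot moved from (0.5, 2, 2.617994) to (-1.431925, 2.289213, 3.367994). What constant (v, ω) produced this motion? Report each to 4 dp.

Δθ = 3.367994 − 2.617994 = 0.750000
ω = Δθ/dt = 0.750000/1.0 = 0.7500
R = Δx/(sin θ' − sin θ) = 2.6667
v = R·ω = 2.6667·0.7500 = 2.0000

v = 2.0000, ω = 0.7500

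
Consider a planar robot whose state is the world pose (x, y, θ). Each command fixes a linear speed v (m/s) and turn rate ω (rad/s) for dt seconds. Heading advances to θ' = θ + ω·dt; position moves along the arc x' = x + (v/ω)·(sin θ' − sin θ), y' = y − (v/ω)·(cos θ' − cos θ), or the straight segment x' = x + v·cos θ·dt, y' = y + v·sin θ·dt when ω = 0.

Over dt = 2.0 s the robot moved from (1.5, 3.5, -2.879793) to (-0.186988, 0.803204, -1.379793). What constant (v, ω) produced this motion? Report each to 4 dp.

v = 1.7500, ω = 0.7500

Δθ = -1.379793 − -2.879793 = 1.500000
ω = Δθ/dt = 1.500000/2.0 = 0.7500
R = −Δy/(cos θ' − cos θ) = 2.3333
v = R·ω = 2.3333·0.7500 = 1.7500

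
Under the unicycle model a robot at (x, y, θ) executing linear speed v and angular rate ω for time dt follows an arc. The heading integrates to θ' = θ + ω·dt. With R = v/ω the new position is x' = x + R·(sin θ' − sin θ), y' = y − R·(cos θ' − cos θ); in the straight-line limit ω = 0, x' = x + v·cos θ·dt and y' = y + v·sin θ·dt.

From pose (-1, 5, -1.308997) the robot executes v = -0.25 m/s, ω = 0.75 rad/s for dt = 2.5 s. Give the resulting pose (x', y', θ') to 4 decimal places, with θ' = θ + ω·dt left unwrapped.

(-1.5007, 5.1951, 0.5660)

θ' = -1.3090 + 0.75·2.5 = 0.5660
R = v/ω = -0.25/0.75 = -0.3333
x' = -1 + -0.3333·(sin 0.5660 − sin -1.3090) = -1.5007
y' = 5 − -0.3333·(cos 0.5660 − cos -1.3090) = 5.1951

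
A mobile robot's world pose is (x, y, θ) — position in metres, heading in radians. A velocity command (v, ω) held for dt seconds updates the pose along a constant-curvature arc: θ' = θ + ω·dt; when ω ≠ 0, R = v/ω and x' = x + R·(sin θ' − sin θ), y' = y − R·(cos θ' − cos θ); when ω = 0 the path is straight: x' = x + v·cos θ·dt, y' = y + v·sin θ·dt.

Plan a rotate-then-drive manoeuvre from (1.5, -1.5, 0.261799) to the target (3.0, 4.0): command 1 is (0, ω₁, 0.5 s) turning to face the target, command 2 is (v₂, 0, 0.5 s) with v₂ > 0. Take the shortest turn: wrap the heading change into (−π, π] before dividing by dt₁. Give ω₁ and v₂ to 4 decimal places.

ω₁ = 2.0855, v₂ = 11.4018

heading to target = atan2(4−-1.5, 3−1.5) = 1.3045
Δθ = wrap(1.3045 − 0.2618) = 1.0427; ω₁ = Δθ/dt₁ = 2.0855
distance = √((3−1.5)² + (4−-1.5)²) = 5.7009; v₂ = distance/dt₂ = 11.4018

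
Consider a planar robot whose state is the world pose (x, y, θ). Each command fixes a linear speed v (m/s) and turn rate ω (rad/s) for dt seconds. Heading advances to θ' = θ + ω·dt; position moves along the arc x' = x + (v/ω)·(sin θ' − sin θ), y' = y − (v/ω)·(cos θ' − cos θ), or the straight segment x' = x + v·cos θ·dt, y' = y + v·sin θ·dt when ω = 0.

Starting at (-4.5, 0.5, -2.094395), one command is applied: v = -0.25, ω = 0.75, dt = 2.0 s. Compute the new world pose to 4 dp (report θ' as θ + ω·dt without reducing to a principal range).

θ' = -2.0944 + 0.75·2.0 = -0.5944
R = v/ω = -0.25/0.75 = -0.3333
x' = -4.5 + -0.3333·(sin -0.5944 − sin -2.0944) = -4.6020
y' = 0.5 − -0.3333·(cos -0.5944 − cos -2.0944) = 0.9428

(-4.6020, 0.9428, -0.5944)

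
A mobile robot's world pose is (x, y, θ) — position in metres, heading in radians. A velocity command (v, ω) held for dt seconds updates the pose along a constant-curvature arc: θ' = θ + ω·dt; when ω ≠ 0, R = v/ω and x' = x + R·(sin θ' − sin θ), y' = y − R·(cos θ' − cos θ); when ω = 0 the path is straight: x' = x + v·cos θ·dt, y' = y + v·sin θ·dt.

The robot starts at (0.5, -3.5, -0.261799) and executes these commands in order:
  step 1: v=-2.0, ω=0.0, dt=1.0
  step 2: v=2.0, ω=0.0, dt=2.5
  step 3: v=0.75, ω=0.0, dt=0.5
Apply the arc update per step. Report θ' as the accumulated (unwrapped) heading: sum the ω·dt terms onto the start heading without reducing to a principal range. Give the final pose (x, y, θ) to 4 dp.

step 1: θ'=-0.2618 (straight) → pose (-1.4319, -2.9824, -0.2618)
step 2: θ'=-0.2618 (straight) → pose (3.3978, -4.2765, -0.2618)
step 3: θ'=-0.2618 (straight) → pose (3.7600, -4.3735, -0.2618)

(3.7600, -4.3735, -0.2618)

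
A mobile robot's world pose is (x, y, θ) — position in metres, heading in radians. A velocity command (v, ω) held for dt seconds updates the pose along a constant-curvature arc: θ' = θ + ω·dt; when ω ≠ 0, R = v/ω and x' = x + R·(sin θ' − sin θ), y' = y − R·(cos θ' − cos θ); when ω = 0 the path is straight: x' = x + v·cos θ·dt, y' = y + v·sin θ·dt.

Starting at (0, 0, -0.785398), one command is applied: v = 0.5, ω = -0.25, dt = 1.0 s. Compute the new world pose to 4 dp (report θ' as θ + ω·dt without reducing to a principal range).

(0.3059, -0.3938, -1.0354)

θ' = -0.7854 + -0.25·1.0 = -1.0354
R = v/ω = 0.5/-0.25 = -2.0000
x' = 0 + -2.0000·(sin -1.0354 − sin -0.7854) = 0.3059
y' = 0 − -2.0000·(cos -1.0354 − cos -0.7854) = -0.3938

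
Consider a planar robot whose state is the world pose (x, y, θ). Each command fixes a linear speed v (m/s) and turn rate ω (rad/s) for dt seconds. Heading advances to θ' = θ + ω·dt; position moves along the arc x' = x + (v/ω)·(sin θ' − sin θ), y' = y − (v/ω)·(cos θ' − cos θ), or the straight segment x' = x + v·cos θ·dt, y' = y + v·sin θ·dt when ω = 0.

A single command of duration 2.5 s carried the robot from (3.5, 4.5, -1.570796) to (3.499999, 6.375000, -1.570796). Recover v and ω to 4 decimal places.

Δθ = -1.570796 − -1.570796 = 0.000000
ω = Δθ/dt = 0.000000/2.5 = 0.0000
ω = 0 → v = (Δx·cos θ + Δy·sin θ)/dt = -0.7500

v = -0.7500, ω = 0.0000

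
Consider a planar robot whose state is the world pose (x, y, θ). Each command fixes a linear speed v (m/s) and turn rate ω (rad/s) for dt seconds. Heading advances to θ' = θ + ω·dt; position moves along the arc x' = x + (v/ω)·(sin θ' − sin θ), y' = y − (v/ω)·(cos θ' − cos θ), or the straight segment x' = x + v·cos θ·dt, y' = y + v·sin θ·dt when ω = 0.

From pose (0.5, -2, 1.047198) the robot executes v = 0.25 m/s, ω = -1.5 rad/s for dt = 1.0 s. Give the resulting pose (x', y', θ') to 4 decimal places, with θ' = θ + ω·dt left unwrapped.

θ' = 1.0472 + -1.5·1.0 = -0.4528
R = v/ω = 0.25/-1.5 = -0.1667
x' = 0.5 + -0.1667·(sin -0.4528 − sin 1.0472) = 0.7173
y' = -2 − -0.1667·(cos -0.4528 − cos 1.0472) = -1.9335

(0.7173, -1.9335, -0.4528)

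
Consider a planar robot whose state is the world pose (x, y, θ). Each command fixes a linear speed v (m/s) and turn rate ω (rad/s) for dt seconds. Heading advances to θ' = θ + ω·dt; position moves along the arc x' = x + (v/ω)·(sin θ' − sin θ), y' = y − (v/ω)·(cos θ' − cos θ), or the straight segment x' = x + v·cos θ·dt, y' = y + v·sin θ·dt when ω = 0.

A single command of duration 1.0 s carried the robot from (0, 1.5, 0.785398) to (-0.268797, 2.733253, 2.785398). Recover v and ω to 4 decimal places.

v = 1.5000, ω = 2.0000

Δθ = 2.785398 − 0.785398 = 2.000000
ω = Δθ/dt = 2.000000/1.0 = 2.0000
R = −Δy/(cos θ' − cos θ) = 0.7500
v = R·ω = 0.7500·2.0000 = 1.5000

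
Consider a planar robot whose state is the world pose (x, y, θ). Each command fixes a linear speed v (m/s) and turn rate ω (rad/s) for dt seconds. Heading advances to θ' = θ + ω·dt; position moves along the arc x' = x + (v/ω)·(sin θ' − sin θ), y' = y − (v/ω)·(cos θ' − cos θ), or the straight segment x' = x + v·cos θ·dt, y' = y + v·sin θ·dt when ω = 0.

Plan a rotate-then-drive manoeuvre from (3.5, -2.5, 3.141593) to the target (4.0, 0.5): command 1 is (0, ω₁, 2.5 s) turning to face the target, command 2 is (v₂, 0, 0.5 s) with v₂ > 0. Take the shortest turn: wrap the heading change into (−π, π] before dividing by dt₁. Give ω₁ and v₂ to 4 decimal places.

heading to target = atan2(0.5−-2.5, 4−3.5) = 1.4056
Δθ = wrap(1.4056 − 3.1416) = -1.7359; ω₁ = Δθ/dt₁ = -0.6944
distance = √((4−3.5)² + (0.5−-2.5)²) = 3.0414; v₂ = distance/dt₂ = 6.0828

ω₁ = -0.6944, v₂ = 6.0828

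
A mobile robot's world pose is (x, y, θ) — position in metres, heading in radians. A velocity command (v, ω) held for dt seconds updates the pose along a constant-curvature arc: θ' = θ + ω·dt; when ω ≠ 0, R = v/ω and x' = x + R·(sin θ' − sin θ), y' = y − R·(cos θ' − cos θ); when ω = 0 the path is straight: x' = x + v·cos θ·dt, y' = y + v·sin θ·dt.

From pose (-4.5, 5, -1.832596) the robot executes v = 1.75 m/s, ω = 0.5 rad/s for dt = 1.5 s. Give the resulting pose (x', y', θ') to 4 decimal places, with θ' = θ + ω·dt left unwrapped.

θ' = -1.8326 + 0.5·1.5 = -1.0826
R = v/ω = 1.75/0.5 = 3.5000
x' = -4.5 + 3.5000·(sin -1.0826 − sin -1.8326) = -4.2104
y' = 5 − 3.5000·(cos -1.0826 − cos -1.8326) = 2.4525

(-4.2104, 2.4525, -1.0826)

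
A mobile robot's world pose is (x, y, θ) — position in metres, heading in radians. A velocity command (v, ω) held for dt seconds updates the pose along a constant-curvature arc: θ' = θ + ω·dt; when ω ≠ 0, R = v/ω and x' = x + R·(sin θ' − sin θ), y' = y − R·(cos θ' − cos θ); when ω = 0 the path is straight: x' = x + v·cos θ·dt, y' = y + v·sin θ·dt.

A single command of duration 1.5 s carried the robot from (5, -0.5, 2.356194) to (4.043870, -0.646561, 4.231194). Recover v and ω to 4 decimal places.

v = 0.7500, ω = 1.2500

Δθ = 4.231194 − 2.356194 = 1.875000
ω = Δθ/dt = 1.875000/1.5 = 1.2500
R = Δx/(sin θ' − sin θ) = 0.6000
v = R·ω = 0.6000·1.2500 = 0.7500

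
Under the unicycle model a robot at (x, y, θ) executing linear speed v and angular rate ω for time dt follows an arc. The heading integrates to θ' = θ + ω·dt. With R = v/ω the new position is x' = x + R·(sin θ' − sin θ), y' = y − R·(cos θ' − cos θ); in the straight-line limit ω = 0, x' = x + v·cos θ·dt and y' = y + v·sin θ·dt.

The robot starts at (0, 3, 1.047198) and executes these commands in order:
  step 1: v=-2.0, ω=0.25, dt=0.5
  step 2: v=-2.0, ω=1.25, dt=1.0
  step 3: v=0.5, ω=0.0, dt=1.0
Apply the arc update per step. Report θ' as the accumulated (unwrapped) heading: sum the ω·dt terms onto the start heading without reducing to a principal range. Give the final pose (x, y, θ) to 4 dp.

(-0.4005, 0.6100, 2.4222)

step 1: θ'=1.1722 (R=-8.0000) → pose (-0.4446, 2.1050, 1.1722)
step 2: θ'=2.4222 (R=-1.6000) → pose (-0.0244, 0.2805, 2.4222)
step 3: θ'=2.4222 (straight) → pose (-0.4005, 0.6100, 2.4222)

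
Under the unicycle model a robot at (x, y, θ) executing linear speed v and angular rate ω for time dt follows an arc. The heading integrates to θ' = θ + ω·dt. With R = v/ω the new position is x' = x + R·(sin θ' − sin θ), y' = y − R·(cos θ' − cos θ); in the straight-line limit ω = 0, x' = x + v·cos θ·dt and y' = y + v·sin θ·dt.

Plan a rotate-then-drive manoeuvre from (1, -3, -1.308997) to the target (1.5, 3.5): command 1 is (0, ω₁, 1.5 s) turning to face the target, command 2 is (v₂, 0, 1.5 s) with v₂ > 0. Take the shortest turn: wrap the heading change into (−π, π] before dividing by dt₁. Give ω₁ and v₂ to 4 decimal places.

ω₁ = 1.8687, v₂ = 4.3461

heading to target = atan2(3.5−-3, 1.5−1) = 1.4940
Δθ = wrap(1.4940 − -1.3090) = 2.8030; ω₁ = Δθ/dt₁ = 1.8687
distance = √((1.5−1)² + (3.5−-3)²) = 6.5192; v₂ = distance/dt₂ = 4.3461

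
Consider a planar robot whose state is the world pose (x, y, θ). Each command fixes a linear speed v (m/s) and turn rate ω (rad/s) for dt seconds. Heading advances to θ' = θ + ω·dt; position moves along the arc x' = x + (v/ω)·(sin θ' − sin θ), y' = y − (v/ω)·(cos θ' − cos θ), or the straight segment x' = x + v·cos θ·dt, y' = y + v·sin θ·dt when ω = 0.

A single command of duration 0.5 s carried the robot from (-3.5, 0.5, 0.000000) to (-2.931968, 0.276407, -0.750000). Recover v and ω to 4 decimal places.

Δθ = -0.750000 − 0.000000 = -0.750000
ω = Δθ/dt = -0.750000/0.5 = -1.5000
R = Δx/(sin θ' − sin θ) = -0.8333
v = R·ω = -0.8333·-1.5000 = 1.2500

v = 1.2500, ω = -1.5000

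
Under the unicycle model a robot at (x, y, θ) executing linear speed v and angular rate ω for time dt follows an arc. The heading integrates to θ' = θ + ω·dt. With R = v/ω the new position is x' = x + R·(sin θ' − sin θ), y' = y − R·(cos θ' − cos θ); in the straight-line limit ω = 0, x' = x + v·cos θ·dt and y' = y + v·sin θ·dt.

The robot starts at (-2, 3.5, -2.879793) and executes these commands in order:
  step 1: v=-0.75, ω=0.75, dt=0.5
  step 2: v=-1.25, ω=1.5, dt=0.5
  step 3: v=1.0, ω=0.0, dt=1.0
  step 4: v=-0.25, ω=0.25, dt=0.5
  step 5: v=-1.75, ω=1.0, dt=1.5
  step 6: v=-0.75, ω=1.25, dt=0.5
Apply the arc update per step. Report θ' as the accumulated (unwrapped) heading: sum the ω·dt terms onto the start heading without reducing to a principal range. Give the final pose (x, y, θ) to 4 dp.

(-3.3915, 5.0918, 0.4952)

step 1: θ'=-2.5048 (R=-1.0000) → pose (-1.6642, 3.6619, -2.5048)
step 2: θ'=-1.7548 (R=-0.8333) → pose (-1.3404, 4.1795, -1.7548)
step 3: θ'=-1.7548 (straight) → pose (-1.5234, 3.1963, -1.7548)
step 4: θ'=-1.6298 (R=-1.0000) → pose (-1.5083, 3.3203, -1.6298)
step 5: θ'=-0.1298 (R=-1.7500) → pose (-3.0287, 5.1588, -0.1298)
step 6: θ'=0.4952 (R=-0.6000) → pose (-3.3915, 5.0918, 0.4952)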